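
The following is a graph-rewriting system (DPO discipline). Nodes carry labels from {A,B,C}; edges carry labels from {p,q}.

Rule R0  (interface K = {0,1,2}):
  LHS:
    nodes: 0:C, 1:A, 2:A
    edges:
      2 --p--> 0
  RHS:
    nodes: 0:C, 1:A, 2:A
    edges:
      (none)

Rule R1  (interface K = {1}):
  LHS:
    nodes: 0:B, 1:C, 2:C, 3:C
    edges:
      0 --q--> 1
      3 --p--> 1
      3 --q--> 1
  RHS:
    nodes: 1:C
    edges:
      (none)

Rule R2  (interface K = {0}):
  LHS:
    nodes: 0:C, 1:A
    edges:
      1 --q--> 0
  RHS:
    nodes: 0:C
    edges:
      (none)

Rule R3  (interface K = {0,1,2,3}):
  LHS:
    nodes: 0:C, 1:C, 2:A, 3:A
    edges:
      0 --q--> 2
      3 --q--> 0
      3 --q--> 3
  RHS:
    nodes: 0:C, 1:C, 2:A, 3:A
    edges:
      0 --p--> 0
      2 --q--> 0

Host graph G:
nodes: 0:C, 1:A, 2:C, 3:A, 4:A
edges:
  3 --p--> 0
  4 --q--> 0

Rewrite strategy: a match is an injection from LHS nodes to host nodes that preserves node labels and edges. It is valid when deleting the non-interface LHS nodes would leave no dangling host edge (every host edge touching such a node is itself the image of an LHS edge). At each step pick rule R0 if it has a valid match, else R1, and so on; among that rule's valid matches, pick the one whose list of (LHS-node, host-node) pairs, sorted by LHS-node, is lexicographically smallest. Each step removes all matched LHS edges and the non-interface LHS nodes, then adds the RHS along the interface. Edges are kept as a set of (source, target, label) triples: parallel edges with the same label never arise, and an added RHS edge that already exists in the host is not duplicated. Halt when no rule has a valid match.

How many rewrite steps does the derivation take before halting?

initial: |V|=5 |E|=2  E = 3-p->0 4-q->0
step 1: apply R0 at {0↦0, 1↦1, 2↦3}  → |V|=5 |E|=1  E = 4-q->0
step 2: apply R2 at {0↦0, 1↦4}  → |V|=4 |E|=0  E = ∅
halt: no rule applies after step 2

Answer: 2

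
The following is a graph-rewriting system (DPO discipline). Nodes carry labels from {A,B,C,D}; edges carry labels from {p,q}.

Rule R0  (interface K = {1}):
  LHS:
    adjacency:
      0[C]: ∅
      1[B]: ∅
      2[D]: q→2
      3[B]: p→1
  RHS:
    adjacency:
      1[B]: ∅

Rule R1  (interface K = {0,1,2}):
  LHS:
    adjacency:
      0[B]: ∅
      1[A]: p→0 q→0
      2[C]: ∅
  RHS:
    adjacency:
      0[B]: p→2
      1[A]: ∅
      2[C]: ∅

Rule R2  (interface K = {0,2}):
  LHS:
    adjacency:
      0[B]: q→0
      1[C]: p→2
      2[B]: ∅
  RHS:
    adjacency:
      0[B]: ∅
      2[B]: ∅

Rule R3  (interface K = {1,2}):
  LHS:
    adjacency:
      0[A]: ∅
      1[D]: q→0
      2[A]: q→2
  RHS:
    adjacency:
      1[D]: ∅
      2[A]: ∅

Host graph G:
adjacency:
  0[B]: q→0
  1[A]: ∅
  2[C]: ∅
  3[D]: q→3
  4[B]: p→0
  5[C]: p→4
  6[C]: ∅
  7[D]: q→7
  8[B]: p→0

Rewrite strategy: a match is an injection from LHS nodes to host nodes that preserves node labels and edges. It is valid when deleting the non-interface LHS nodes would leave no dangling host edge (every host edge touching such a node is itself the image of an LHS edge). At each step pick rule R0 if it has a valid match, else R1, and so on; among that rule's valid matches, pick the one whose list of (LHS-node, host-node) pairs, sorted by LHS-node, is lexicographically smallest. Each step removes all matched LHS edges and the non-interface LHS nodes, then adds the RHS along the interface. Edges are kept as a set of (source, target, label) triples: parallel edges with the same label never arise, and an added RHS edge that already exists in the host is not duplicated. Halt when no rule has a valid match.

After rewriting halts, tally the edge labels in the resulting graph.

Answer: (no edges)

Steps:
start.  V:9 E:6  edges: 0-q->0 3-q->3 4-p->0 5-p->4 7-q->7 8-p->0
1. fire R0 via {0↦2, 1↦0, 2↦3, 3↦8}  →  V:6 E:4  edges: 0-q->0 4-p->0 5-p->4 7-q->7
2. fire R2 via {0↦0, 1↦5, 2↦4}  →  V:5 E:2  edges: 4-p->0 7-q->7
3. fire R0 via {0↦6, 1↦0, 2↦7, 3↦4}  →  V:2 E:0  edges: ∅
normal form: no rule applies after step 3
NF edges: []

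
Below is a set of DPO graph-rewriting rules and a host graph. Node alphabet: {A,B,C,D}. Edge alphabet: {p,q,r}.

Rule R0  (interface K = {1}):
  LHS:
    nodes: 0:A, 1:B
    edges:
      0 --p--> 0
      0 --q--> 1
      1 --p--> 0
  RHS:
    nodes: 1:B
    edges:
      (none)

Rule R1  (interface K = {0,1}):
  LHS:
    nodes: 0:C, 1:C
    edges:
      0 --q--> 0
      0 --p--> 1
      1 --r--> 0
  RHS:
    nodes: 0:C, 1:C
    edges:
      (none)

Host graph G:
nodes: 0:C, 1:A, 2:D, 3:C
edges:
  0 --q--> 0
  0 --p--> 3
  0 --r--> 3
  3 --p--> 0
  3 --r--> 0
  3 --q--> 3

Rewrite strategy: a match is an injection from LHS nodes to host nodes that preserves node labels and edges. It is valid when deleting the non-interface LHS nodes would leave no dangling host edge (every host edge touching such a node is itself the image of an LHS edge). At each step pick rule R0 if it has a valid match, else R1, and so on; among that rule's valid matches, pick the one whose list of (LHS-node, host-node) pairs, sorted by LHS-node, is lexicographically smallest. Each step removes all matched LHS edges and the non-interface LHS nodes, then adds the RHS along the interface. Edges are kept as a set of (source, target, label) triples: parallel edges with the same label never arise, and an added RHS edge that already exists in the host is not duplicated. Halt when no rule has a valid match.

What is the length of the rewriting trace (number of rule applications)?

start.  V:4 E:6  edges: 0-q->0 0-p->3 0-r->3 3-p->0 3-r->0 3-q->3
1. fire R1 via {0↦0, 1↦3}  →  V:4 E:3  edges: 0-r->3 3-p->0 3-q->3
2. fire R1 via {0↦3, 1↦0}  →  V:4 E:0  edges: ∅
halt: no rule applies after step 2

Answer: 2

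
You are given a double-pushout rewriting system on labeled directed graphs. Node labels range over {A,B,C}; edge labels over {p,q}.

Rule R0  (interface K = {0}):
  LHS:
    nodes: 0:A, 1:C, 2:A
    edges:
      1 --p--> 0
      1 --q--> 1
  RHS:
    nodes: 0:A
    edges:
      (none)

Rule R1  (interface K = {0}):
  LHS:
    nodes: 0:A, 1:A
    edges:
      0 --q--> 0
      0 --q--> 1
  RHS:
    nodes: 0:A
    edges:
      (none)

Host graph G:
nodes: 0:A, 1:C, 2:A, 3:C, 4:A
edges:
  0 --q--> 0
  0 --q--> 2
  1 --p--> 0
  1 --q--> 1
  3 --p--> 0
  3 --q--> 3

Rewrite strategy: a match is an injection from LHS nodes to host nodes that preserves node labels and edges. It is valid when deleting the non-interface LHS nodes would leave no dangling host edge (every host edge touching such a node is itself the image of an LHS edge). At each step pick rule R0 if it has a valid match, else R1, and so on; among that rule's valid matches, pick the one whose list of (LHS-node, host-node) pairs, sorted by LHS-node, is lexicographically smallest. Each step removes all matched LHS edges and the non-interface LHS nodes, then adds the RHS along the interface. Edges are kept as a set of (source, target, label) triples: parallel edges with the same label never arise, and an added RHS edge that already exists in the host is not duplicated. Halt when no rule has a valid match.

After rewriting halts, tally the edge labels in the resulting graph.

[0] host  ⇒  5 nodes, 6 edges  {0-q->0 0-q->2 1-p->0 1-q->1 3-p->0 3-q->3}
[1] R0 @ {0↦0, 1↦1, 2↦4}  ⇒  3 nodes, 4 edges  {0-q->0 0-q->2 3-p->0 3-q->3}
[2] R1 @ {0↦0, 1↦2}  ⇒  2 nodes, 2 edges  {3-p->0 3-q->3}
normal form: no rule applies after step 2
NF edges: [(3, 0, 'p'), (3, 3, 'q')]

Answer: p:1 q:1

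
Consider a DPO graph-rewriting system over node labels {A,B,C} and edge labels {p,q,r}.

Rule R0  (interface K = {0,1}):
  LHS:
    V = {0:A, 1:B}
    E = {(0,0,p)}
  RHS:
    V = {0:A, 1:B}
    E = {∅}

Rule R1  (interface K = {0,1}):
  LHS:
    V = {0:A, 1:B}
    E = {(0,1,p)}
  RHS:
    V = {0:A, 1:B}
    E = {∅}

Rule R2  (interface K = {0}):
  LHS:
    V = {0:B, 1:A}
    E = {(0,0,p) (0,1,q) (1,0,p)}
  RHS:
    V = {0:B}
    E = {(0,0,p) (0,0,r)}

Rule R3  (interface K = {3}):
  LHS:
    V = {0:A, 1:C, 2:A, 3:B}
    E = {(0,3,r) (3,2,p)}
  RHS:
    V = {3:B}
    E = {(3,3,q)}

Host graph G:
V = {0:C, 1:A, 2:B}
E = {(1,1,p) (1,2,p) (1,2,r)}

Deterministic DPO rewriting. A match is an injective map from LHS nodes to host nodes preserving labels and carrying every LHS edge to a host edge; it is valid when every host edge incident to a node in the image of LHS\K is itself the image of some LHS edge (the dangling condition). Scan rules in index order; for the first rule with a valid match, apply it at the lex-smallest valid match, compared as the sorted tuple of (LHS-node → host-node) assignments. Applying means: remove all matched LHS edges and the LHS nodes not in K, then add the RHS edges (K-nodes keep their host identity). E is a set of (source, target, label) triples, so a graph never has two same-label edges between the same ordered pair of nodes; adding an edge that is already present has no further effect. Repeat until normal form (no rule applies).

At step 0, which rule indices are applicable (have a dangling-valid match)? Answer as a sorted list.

Answer: [R0,R1]

Rewrite trace:
R0: 1 valid match — {0↦1, 1↦2}
R1: 1 valid match — {0↦1, 1↦2}
R2: no valid match — LHS pattern not found
R3: no valid match — LHS pattern not found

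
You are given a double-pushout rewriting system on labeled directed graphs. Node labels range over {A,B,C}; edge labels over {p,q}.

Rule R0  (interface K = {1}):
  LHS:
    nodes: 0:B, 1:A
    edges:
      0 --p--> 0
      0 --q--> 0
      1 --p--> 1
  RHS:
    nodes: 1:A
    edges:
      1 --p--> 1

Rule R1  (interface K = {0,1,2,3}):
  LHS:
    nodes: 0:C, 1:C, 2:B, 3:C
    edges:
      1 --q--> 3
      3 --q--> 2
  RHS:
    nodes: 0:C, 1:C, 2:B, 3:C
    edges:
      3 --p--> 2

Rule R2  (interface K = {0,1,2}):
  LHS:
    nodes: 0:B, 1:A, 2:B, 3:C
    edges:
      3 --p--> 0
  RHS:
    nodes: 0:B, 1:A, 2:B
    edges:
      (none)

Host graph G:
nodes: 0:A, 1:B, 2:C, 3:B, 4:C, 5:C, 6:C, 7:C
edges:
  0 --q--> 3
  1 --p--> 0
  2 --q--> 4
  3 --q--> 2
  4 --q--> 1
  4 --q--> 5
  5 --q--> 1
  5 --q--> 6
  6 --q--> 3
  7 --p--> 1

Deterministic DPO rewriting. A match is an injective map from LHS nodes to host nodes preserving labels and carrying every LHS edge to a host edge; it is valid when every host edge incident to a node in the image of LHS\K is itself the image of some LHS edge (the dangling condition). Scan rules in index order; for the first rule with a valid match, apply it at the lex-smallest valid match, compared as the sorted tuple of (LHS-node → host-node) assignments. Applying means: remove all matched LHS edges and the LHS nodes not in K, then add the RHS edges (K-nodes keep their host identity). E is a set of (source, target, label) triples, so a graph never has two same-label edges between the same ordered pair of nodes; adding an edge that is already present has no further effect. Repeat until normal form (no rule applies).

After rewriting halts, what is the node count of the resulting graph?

Answer: 4

Steps:
initial: |V|=8 |E|=10  E = 0-q->3 1-p->0 2-q->4 3-q->2 4-q->1 4-q->5 5-q->1 5-q->6 6-q->3 7-p->1
step 1: apply R1 at {0↦2, 1↦4, 2↦1, 3↦5}  → |V|=8 |E|=9  E = 0-q->3 1-p->0 2-q->4 3-q->2 4-q->1 5-p->1 5-q->6 6-q->3 7-p->1
step 2: apply R1 at {0↦2, 1↦5, 2↦3, 3↦6}  → |V|=8 |E|=8  E = 0-q->3 1-p->0 2-q->4 3-q->2 4-q->1 5-p->1 6-p->3 7-p->1
step 3: apply R1 at {0↦5, 1↦2, 2↦1, 3↦4}  → |V|=8 |E|=7  E = 0-q->3 1-p->0 3-q->2 4-p->1 5-p->1 6-p->3 7-p->1
step 4: apply R2 at {0↦1, 1↦0, 2↦3, 3↦4}  → |V|=7 |E|=6  E = 0-q->3 1-p->0 3-q->2 5-p->1 6-p->3 7-p->1
step 5: apply R2 at {0↦1, 1↦0, 2↦3, 3↦5}  → |V|=6 |E|=5  E = 0-q->3 1-p->0 3-q->2 6-p->3 7-p->1
step 6: apply R2 at {0↦1, 1↦0, 2↦3, 3↦7}  → |V|=5 |E|=4  E = 0-q->3 1-p->0 3-q->2 6-p->3
step 7: apply R2 at {0↦3, 1↦0, 2↦1, 3↦6}  → |V|=4 |E|=3  E = 0-q->3 1-p->0 3-q->2
normal form: no rule applies after step 7
NF nodes: {0:A, 1:B, 2:C, 3:B}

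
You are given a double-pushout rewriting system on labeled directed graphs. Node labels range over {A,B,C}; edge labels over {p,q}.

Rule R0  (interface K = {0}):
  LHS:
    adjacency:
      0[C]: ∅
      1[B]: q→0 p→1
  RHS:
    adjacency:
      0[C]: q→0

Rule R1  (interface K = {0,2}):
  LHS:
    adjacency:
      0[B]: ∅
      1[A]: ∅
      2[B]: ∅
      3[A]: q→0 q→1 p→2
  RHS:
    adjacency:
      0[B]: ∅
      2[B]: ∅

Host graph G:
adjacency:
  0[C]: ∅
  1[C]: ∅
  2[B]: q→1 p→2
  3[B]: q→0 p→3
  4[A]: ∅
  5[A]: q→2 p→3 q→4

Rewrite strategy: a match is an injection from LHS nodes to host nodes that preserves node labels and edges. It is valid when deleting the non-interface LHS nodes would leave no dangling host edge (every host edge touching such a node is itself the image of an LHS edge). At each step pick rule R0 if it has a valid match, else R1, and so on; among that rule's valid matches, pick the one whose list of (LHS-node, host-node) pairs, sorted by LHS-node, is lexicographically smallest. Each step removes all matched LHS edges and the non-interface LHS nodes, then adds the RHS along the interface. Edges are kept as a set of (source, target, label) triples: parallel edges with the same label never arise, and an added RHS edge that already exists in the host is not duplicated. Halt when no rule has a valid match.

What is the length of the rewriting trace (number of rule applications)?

Answer: 3

Rewrite trace:
[0] host  ⇒  6 nodes, 7 edges  {2-q->1 2-p->2 3-q->0 3-p->3 5-q->2 5-p->3 5-q->4}
[1] R1 @ {0↦2, 1↦4, 2↦3, 3↦5}  ⇒  4 nodes, 4 edges  {2-q->1 2-p->2 3-q->0 3-p->3}
[2] R0 @ {0↦0, 1↦3}  ⇒  3 nodes, 3 edges  {0-q->0 2-q->1 2-p->2}
[3] R0 @ {0↦1, 1↦2}  ⇒  2 nodes, 2 edges  {0-q->0 1-q->1}
final graph: no rule applies after step 3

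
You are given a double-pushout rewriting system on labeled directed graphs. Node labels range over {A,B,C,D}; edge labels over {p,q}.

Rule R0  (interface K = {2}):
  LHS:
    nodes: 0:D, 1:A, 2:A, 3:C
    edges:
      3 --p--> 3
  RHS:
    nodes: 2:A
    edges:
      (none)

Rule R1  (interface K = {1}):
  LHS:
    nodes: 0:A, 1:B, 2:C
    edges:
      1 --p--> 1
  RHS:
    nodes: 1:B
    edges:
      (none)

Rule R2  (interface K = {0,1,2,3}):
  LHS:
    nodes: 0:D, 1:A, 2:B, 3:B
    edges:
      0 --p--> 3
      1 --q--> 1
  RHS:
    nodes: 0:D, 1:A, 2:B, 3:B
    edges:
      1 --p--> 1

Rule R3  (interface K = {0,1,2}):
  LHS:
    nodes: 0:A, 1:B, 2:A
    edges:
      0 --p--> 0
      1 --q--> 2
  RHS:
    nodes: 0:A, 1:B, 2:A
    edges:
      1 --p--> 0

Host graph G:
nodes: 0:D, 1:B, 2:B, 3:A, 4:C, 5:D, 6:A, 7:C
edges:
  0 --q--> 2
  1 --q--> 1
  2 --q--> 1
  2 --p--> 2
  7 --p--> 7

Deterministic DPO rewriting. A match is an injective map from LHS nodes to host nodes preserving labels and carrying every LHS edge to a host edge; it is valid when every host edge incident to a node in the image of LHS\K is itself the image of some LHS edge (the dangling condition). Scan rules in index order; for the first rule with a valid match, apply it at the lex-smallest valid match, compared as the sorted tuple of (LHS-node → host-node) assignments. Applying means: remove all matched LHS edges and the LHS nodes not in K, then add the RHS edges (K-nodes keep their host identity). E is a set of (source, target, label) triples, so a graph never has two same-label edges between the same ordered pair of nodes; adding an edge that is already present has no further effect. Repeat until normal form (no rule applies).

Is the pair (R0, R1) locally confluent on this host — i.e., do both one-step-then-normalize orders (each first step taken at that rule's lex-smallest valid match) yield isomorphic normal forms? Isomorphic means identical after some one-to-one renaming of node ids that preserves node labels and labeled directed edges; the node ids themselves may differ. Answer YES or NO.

branch R0-first: apply at {0↦5, 1↦3, 2↦6, 3↦7} → |E|=4, then 1 more step(s) → NF |V|=3 |E|=3 V={0:D, 1:B, 2:B} E=0-q->2 1-q->1 2-q->1
branch R1-first: apply at {0↦3, 1↦2, 2↦4} → |E|=4, then 0 more step(s) → NF |V|=6 |E|=4 V={0:D, 1:B, 2:B, 5:D, 6:A, 7:C} E=0-q->2 1-q->1 2-q->1 7-p->7
graphs not isomorphic

Answer: NO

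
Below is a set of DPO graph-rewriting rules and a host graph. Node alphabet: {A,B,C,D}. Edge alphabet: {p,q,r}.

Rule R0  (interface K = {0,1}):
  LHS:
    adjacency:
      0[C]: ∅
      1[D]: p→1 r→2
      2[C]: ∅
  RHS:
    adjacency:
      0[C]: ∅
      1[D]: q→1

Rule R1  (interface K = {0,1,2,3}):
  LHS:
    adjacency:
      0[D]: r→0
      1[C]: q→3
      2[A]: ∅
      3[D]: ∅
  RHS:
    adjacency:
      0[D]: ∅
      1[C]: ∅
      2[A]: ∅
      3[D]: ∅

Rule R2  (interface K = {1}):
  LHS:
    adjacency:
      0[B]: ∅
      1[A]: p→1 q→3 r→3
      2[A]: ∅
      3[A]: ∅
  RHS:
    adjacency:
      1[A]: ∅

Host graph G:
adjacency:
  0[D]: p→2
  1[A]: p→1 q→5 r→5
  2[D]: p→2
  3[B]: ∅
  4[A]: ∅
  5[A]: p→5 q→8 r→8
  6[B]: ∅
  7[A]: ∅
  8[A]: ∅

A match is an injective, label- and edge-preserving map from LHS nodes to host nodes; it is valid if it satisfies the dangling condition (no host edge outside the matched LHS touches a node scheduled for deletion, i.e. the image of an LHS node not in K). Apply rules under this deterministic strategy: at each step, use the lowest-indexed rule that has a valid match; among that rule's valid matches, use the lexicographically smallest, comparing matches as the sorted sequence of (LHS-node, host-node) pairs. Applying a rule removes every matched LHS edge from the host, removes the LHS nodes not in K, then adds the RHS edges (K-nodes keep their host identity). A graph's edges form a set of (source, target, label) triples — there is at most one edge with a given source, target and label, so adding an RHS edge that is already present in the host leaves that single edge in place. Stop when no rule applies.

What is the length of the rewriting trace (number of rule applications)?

initial: |V|=9 |E|=8  E = 0-p->2 1-p->1 1-q->5 1-r->5 2-p->2 5-p->5 5-q->8 5-r->8
step 1: apply R2 at {0↦3, 1↦5, 2↦4, 3↦8}  → |V|=6 |E|=5  E = 0-p->2 1-p->1 1-q->5 1-r->5 2-p->2
step 2: apply R2 at {0↦6, 1↦1, 2↦7, 3↦5}  → |V|=3 |E|=2  E = 0-p->2 2-p->2
halt: no rule applies after step 2

Answer: 2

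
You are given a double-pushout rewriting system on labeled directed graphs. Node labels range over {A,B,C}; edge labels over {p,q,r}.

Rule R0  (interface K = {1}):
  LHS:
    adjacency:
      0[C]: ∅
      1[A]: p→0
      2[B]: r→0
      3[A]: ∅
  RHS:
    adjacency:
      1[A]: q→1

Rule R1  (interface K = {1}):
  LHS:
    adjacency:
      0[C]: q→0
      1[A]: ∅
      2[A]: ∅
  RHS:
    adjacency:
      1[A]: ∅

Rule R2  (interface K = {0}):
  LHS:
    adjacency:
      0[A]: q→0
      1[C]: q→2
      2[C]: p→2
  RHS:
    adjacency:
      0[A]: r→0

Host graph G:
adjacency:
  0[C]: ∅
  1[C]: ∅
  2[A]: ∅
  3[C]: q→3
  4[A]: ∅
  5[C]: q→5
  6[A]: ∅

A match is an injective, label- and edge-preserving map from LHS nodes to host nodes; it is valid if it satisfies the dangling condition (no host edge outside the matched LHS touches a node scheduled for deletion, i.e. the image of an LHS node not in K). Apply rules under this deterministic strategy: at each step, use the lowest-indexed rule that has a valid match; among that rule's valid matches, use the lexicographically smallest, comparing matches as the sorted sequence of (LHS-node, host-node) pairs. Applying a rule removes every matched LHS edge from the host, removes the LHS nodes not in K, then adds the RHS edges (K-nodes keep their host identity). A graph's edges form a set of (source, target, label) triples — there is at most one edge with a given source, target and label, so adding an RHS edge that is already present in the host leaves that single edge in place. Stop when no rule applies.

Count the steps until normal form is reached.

[0] host  ⇒  7 nodes, 2 edges  {3-q->3 5-q->5}
[1] R1 @ {0↦3, 1↦2, 2↦4}  ⇒  5 nodes, 1 edges  {5-q->5}
[2] R1 @ {0↦5, 1↦2, 2↦6}  ⇒  3 nodes, 0 edges  {∅}
normal form: no rule applies after step 2

Answer: 2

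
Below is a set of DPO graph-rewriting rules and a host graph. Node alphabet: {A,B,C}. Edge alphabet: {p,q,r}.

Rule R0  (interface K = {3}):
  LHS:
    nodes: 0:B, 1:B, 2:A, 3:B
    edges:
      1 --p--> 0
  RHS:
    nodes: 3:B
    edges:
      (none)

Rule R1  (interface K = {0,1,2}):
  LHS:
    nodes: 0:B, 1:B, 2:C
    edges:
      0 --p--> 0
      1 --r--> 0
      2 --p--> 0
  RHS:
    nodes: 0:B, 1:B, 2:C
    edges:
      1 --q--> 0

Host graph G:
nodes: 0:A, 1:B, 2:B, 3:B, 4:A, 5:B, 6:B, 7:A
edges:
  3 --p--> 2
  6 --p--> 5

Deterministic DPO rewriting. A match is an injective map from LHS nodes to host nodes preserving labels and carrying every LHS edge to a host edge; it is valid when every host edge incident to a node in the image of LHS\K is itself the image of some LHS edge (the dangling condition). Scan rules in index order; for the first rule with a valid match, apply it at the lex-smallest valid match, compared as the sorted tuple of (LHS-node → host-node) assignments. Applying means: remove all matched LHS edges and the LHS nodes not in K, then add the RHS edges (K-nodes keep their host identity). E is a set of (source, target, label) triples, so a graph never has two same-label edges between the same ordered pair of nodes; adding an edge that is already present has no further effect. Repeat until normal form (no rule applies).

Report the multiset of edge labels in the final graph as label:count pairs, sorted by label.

[0] host  ⇒  8 nodes, 2 edges  {3-p->2 6-p->5}
[1] R0 @ {0↦2, 1↦3, 2↦0, 3↦1}  ⇒  5 nodes, 1 edges  {6-p->5}
[2] R0 @ {0↦5, 1↦6, 2↦4, 3↦1}  ⇒  2 nodes, 0 edges  {∅}
final graph: no rule applies after step 2
NF edges: []

Answer: (no edges)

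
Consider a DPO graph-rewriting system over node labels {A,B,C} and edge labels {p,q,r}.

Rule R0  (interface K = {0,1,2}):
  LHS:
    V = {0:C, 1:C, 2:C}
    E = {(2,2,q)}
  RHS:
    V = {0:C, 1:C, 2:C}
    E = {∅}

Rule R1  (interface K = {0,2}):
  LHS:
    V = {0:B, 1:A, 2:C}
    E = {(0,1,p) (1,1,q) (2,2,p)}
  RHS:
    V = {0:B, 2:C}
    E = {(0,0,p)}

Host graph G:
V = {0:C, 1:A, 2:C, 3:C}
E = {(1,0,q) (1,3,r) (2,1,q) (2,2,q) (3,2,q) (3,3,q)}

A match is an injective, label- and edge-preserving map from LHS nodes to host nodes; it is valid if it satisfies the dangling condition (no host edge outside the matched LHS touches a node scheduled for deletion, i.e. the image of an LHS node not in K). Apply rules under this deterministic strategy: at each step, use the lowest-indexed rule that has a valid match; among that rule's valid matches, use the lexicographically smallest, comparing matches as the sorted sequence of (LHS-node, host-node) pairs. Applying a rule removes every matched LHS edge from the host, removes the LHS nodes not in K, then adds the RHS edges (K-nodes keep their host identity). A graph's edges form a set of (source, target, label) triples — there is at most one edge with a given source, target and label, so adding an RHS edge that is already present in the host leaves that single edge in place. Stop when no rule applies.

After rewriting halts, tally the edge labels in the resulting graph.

[0] host  ⇒  4 nodes, 6 edges  {1-q->0 1-r->3 2-q->1 2-q->2 3-q->2 3-q->3}
[1] R0 @ {0↦0, 1↦2, 2↦3}  ⇒  4 nodes, 5 edges  {1-q->0 1-r->3 2-q->1 2-q->2 3-q->2}
[2] R0 @ {0↦0, 1↦3, 2↦2}  ⇒  4 nodes, 4 edges  {1-q->0 1-r->3 2-q->1 3-q->2}
normal form: no rule applies after step 2
NF edges: [(1, 0, 'q'), (1, 3, 'r'), (2, 1, 'q'), (3, 2, 'q')]

Answer: q:3 r:1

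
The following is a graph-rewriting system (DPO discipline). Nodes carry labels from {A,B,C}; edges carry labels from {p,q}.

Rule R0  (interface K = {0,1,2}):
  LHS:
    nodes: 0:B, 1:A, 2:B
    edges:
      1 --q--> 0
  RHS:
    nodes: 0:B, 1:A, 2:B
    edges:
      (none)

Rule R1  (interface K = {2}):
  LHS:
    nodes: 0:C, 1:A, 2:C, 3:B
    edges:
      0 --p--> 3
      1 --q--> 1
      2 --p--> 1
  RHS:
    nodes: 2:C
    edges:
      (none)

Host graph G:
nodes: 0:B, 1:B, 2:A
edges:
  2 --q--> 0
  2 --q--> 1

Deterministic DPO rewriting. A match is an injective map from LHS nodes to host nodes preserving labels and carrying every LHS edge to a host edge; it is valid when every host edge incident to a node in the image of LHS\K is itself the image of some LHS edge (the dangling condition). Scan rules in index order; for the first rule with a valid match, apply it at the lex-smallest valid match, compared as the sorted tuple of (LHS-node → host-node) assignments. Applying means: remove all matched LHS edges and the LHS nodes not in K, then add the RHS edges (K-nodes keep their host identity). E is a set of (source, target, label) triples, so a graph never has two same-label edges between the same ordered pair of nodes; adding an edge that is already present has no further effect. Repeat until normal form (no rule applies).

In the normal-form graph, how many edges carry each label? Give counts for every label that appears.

[0] host  ⇒  3 nodes, 2 edges  {2-q->0 2-q->1}
[1] R0 @ {0↦0, 1↦2, 2↦1}  ⇒  3 nodes, 1 edges  {2-q->1}
[2] R0 @ {0↦1, 1↦2, 2↦0}  ⇒  3 nodes, 0 edges  {∅}
halt: no rule applies after step 2
NF edges: []

Answer: (no edges)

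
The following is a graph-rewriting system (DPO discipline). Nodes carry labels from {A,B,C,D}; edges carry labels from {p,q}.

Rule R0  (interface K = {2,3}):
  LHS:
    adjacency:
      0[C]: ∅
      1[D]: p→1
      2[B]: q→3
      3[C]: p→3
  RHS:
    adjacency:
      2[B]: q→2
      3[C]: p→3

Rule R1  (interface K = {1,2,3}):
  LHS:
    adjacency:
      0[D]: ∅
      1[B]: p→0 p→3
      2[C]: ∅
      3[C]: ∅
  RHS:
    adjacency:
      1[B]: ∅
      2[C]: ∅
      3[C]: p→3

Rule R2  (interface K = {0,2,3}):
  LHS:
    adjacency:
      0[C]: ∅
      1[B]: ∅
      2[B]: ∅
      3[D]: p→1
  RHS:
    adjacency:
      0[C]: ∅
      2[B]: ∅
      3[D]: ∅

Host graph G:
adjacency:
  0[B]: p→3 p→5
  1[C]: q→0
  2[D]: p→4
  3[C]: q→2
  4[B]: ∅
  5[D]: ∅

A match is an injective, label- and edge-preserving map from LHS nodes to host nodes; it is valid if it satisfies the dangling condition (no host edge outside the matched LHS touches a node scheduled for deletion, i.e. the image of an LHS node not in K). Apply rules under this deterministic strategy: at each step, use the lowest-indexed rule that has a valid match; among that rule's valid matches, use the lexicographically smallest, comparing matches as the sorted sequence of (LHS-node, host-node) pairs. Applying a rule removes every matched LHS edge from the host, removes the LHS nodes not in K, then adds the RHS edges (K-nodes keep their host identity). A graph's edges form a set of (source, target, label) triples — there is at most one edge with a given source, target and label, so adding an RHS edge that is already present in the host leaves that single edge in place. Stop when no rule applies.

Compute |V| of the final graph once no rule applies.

Answer: 4

Rewrite trace:
[0] host  ⇒  6 nodes, 5 edges  {0-p->3 0-p->5 1-q->0 2-p->4 3-q->2}
[1] R1 @ {0↦5, 1↦0, 2↦1, 3↦3}  ⇒  5 nodes, 4 edges  {1-q->0 2-p->4 3-q->2 3-p->3}
[2] R2 @ {0↦1, 1↦4, 2↦0, 3↦2}  ⇒  4 nodes, 3 edges  {1-q->0 3-q->2 3-p->3}
halt: no rule applies after step 2
NF nodes: {0:B, 1:C, 2:D, 3:C}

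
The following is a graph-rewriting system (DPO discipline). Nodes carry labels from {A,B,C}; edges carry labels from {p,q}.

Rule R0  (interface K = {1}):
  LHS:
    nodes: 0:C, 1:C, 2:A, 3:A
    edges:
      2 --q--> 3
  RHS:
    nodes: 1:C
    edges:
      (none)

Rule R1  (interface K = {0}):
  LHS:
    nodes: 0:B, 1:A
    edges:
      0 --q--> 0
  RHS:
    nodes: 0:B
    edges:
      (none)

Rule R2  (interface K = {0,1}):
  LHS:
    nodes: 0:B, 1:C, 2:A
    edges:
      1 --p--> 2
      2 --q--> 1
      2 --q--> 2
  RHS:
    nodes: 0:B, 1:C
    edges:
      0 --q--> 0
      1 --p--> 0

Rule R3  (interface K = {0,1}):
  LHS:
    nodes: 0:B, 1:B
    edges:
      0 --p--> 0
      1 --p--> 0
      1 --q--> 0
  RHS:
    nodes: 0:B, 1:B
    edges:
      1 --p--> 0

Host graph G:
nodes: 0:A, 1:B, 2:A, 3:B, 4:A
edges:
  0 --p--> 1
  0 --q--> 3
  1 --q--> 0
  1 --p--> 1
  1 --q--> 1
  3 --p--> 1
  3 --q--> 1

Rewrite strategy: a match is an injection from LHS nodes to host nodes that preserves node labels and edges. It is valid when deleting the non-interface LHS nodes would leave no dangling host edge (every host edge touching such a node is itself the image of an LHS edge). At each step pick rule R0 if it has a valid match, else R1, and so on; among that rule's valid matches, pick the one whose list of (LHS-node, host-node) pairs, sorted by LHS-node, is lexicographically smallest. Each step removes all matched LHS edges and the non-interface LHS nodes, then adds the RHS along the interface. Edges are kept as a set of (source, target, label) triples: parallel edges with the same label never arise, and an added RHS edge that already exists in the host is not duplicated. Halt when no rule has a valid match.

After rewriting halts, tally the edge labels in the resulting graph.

Answer: p:2 q:2

Steps:
initial: |V|=5 |E|=7  E = 0-p->1 0-q->3 1-q->0 1-p->1 1-q->1 3-p->1 3-q->1
step 1: apply R1 at {0↦1, 1↦2}  → |V|=4 |E|=6  E = 0-p->1 0-q->3 1-q->0 1-p->1 3-p->1 3-q->1
step 2: apply R3 at {0↦1, 1↦3}  → |V|=4 |E|=4  E = 0-p->1 0-q->3 1-q->0 3-p->1
halt: no rule applies after step 2
NF edges: [(0, 1, 'p'), (0, 3, 'q'), (1, 0, 'q'), (3, 1, 'p')]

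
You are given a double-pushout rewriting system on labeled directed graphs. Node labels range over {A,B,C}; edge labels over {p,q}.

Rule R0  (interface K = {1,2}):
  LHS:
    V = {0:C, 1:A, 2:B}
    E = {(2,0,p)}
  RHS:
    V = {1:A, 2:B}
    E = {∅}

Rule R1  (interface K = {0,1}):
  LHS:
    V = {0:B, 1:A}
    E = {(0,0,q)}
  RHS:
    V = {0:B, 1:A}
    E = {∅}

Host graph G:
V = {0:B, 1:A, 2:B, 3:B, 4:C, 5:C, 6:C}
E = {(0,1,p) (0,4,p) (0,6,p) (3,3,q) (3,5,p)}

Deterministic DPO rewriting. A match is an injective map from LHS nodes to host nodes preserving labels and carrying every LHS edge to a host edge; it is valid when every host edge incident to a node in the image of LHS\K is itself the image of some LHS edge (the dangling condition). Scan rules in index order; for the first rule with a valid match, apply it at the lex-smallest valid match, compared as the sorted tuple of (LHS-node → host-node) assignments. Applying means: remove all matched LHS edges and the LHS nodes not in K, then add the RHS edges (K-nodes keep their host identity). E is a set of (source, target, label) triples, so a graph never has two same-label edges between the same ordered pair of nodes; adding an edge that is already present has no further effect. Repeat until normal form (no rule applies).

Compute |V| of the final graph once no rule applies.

Answer: 4

Rewrite trace:
[0] host  ⇒  7 nodes, 5 edges  {0-p->1 0-p->4 0-p->6 3-q->3 3-p->5}
[1] R0 @ {0↦4, 1↦1, 2↦0}  ⇒  6 nodes, 4 edges  {0-p->1 0-p->6 3-q->3 3-p->5}
[2] R0 @ {0↦5, 1↦1, 2↦3}  ⇒  5 nodes, 3 edges  {0-p->1 0-p->6 3-q->3}
[3] R0 @ {0↦6, 1↦1, 2↦0}  ⇒  4 nodes, 2 edges  {0-p->1 3-q->3}
[4] R1 @ {0↦3, 1↦1}  ⇒  4 nodes, 1 edges  {0-p->1}
normal form: no rule applies after step 4
NF nodes: {0:B, 1:A, 2:B, 3:B}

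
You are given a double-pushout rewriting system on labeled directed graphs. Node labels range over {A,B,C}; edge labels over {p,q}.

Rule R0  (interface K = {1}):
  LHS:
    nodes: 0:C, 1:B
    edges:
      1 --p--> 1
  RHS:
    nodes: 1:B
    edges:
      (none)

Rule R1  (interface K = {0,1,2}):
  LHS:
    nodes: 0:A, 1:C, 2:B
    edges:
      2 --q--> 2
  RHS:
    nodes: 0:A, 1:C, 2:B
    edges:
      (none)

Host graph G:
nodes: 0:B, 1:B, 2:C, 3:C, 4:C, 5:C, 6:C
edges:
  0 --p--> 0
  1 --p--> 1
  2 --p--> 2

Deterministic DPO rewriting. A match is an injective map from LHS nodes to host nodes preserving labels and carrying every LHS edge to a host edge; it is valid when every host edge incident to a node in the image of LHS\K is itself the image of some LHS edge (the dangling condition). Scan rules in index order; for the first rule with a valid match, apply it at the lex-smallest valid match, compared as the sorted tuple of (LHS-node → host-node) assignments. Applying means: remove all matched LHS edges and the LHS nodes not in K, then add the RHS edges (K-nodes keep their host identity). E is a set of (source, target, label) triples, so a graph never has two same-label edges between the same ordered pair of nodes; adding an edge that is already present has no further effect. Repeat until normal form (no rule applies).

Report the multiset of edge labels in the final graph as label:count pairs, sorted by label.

Answer: p:1

Rewrite trace:
initial: |V|=7 |E|=3  E = 0-p->0 1-p->1 2-p->2
step 1: apply R0 at {0↦3, 1↦0}  → |V|=6 |E|=2  E = 1-p->1 2-p->2
step 2: apply R0 at {0↦4, 1↦1}  → |V|=5 |E|=1  E = 2-p->2
halt: no rule applies after step 2
NF edges: [(2, 2, 'p')]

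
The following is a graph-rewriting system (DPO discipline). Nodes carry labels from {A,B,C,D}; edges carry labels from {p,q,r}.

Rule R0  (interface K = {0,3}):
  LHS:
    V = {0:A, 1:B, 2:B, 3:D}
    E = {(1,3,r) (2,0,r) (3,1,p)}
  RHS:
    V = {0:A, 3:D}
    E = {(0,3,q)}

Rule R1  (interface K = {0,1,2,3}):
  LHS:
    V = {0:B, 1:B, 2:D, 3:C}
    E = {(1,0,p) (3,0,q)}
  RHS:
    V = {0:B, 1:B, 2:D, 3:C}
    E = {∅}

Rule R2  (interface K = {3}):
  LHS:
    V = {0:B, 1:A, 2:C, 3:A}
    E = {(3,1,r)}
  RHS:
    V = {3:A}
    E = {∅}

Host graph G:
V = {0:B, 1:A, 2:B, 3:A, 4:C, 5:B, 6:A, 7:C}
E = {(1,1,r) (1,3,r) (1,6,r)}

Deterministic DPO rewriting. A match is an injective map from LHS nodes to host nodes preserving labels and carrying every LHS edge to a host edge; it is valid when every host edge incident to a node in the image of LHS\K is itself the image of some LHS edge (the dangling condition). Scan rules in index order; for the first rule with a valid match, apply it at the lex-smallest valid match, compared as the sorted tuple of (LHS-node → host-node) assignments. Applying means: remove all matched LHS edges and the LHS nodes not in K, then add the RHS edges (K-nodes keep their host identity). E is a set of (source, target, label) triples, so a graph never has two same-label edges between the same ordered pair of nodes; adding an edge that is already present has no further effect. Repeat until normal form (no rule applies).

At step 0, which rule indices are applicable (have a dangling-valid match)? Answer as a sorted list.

R0: no valid match — LHS pattern not found
R1: no valid match — LHS pattern not found
R2: 12 valid matches — {0↦0, 1↦3, 2↦4, 3↦1}, {0↦0, 1↦3, 2↦7, 3↦1}, {0↦0, 1↦6, 2↦4, 3↦1} (+9 more)

Answer: [R2]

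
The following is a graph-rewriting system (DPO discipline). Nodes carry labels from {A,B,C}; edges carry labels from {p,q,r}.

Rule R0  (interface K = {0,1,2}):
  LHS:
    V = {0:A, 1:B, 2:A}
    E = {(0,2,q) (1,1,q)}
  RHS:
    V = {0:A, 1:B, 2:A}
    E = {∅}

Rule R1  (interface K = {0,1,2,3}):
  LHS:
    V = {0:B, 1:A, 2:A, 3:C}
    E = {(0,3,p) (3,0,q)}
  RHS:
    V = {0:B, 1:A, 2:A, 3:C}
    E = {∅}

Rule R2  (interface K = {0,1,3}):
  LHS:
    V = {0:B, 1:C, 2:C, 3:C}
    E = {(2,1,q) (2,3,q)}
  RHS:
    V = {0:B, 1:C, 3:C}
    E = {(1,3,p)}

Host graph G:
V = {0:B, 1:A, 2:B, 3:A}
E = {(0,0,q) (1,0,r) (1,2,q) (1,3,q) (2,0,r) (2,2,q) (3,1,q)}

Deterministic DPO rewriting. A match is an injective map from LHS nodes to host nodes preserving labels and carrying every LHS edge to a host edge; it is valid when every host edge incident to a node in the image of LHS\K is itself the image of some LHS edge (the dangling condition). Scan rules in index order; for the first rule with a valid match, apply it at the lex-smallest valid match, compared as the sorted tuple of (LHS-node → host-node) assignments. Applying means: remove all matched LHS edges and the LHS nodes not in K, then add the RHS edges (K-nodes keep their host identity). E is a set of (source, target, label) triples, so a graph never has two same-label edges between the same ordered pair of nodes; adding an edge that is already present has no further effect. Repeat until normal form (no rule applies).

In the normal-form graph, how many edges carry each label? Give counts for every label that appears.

[0] host  ⇒  4 nodes, 7 edges  {0-q->0 1-r->0 1-q->2 1-q->3 2-r->0 2-q->2 3-q->1}
[1] R0 @ {0↦1, 1↦0, 2↦3}  ⇒  4 nodes, 5 edges  {1-r->0 1-q->2 2-r->0 2-q->2 3-q->1}
[2] R0 @ {0↦3, 1↦2, 2↦1}  ⇒  4 nodes, 3 edges  {1-r->0 1-q->2 2-r->0}
normal form: no rule applies after step 2
NF edges: [(1, 0, 'r'), (1, 2, 'q'), (2, 0, 'r')]

Answer: q:1 r:2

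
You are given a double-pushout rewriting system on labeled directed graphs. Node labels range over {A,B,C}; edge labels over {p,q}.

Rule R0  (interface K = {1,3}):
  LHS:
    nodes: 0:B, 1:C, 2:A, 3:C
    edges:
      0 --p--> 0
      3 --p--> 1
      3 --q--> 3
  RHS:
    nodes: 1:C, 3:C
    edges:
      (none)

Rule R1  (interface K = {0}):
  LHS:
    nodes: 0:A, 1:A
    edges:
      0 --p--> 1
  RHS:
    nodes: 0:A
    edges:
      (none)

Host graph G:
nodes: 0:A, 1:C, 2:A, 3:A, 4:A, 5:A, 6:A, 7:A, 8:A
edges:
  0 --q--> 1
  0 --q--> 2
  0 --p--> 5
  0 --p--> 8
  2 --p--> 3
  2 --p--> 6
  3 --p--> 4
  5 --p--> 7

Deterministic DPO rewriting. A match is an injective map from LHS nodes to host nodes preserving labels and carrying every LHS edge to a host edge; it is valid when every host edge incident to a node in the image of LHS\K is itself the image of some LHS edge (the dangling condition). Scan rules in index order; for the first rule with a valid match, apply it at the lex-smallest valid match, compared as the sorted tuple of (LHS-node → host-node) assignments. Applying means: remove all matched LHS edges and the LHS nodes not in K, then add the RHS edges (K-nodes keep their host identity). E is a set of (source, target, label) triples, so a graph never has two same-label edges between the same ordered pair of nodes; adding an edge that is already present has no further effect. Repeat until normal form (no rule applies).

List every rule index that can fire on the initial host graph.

R0: no valid match — LHS pattern not found
R1: 4 valid matches — {0↦0, 1↦8}, {0↦2, 1↦6}, {0↦3, 1↦4} (+1 more)

Answer: [R1]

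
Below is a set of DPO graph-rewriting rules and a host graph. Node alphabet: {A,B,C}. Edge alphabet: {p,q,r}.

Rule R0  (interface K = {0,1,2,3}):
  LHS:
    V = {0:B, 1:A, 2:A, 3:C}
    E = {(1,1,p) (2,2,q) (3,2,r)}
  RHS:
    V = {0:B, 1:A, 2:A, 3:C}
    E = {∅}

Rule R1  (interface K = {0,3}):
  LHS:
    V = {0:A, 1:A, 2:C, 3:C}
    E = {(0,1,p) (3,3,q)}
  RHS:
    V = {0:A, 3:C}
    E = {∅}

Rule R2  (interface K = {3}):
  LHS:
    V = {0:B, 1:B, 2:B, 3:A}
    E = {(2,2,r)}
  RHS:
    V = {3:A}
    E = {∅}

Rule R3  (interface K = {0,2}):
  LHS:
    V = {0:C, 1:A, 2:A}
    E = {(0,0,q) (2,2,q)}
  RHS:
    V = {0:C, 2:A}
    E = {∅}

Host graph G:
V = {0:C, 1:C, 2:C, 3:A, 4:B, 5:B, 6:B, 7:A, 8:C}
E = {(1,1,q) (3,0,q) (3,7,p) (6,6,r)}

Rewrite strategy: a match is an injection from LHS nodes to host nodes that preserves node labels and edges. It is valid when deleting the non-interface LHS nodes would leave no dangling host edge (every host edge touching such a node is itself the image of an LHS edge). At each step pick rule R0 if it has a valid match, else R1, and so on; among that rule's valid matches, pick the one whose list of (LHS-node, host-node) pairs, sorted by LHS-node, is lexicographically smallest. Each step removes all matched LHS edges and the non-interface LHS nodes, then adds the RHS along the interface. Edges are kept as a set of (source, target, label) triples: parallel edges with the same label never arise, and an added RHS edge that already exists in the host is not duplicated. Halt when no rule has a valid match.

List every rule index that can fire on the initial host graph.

R0: no valid match — LHS pattern not found
R1: 2 valid matches — {0↦3, 1↦7, 2↦2, 3↦1}, {0↦3, 1↦7, 2↦8, 3↦1}
R2: 4 valid matches — {0↦4, 1↦5, 2↦6, 3↦3}, {0↦4, 1↦5, 2↦6, 3↦7}, {0↦5, 1↦4, 2↦6, 3↦3} (+1 more)
R3: no valid match — LHS pattern not found

Answer: [R1,R2]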